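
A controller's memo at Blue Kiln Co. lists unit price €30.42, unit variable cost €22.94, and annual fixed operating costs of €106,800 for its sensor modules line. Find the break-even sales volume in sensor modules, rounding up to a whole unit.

Each unit contributes €30.42 − €22.94 = €7.48.
Break-even Q = €106,800 / €7.48 = 14,278.07 → 14,279 sensor modules.

14,279 sensor modules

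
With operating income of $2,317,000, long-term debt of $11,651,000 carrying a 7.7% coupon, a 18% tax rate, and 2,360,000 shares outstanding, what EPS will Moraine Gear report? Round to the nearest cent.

$0.49

Interest = $897,127.00, so EBT = $2,317,000 − $897,127.00 = $1,419,873.00.
After tax at 18%: net income = $1,419,873.00 × 0.82 = $1,164,295.86.
EPS = $1,164,295.86 ÷ 2,360,000 = $0.49.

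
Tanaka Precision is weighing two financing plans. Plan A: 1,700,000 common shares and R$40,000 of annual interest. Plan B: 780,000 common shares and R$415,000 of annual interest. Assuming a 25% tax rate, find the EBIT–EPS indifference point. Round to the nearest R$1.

At indifference, (EBIT − 40,000)(1 − t)/1,700,000 = (EBIT − 415,000)(1 − t)/780,000.
The (1 − t) factor cancels: (EBIT − 40,000) × 780,000 = (EBIT − 415,000) × 1,700,000.
Solving, EBIT = (415,000·1,700,000 − 40,000·780,000) / (1,700,000 − 780,000) = 674,300,000,000 / 920,000 = 732,934.78.

R$732,935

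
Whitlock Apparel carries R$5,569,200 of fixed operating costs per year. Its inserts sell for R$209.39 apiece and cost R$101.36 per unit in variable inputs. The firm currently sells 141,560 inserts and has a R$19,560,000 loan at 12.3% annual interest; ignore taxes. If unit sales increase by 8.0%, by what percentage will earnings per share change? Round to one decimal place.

+16.7%

Total contribution margin = 141,560 × R$108.03 = R$15,292,726.80.
EBIT = R$15,292,726.80 − R$5,569,200 = R$9,723,526.80.
Interest = R$2,405,880.00, so EBIT − I = R$7,317,646.80.
Degree of combined leverage = contribution ÷ (EBIT − I) = R$15,292,726.80 ÷ R$7,317,646.80 = 2.0898.
EPS therefore changes by 2.0898 × (+8.0%) = +16.7%.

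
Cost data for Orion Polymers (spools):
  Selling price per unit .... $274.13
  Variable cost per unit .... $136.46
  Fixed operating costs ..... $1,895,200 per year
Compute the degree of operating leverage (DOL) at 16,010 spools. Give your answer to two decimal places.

Total contribution margin = 16,010 × $137.67 = $2,204,096.70.
EBIT = $2,204,096.70 − $1,895,200 = $308,896.70.
Degree of operating leverage = $2,204,096.70 / $308,896.70 = 7.1354.

7.14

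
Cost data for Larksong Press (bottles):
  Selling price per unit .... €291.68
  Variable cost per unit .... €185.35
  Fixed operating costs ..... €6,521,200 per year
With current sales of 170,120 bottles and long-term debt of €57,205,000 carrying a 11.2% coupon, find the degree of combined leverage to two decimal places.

Total contribution margin = 170,120 × €106.33 = €18,088,859.60.
Operating income = contribution − fixed costs = €18,088,859.60 − €6,521,200 = €11,567,659.60. Interest = €6,406,960.00.
DOL = €18,088,859.60 ÷ €11,567,659.60 = 1.5637; DFL = €11,567,659.60 ÷ €5,160,699.60 = 2.2415.
DCL = DOL × DFL = 1.5637 × 2.2415 = 3.5050.

3.51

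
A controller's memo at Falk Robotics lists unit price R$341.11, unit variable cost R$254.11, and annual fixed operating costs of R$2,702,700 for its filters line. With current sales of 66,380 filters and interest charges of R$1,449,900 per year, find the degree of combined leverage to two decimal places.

Total contribution margin = 66,380 × R$87.00 = R$5,775,060.00.
Operating income = contribution − fixed costs = R$5,775,060.00 − R$2,702,700 = R$3,072,360.00. Interest = R$1,449,900.00, so EBIT − I = R$1,622,460.00.
DCL = contribution ÷ (EBIT − I) = R$5,775,060.00 ÷ R$1,622,460.00 = 3.5594.

3.56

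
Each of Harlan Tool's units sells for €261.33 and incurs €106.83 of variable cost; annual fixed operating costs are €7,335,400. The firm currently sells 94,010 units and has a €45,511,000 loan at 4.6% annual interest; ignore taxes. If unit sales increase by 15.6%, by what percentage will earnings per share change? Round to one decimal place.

+44.5%

Total contribution margin = 94,010 × €154.50 = €14,524,545.00.
Subtracting fixed costs: EBIT = €14,524,545.00 − €7,335,400 = €7,189,145.00.
After interest of €2,093,506.00, pre-tax earnings = €5,095,639.00.
DCL = total CM / (EBIT − I) = €14,524,545.00 / €5,095,639.00 = 2.8504.
%ΔEPS = DCL × %ΔSales = 2.8504 × +15.6% = +44.5%.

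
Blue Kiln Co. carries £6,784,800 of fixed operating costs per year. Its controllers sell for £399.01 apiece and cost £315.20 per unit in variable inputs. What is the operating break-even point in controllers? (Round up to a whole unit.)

Each unit contributes £399.01 − £315.20 = £83.81.
Break-even volume = fixed costs ÷ CM per unit = £6,784,800 ÷ £83.81 = 80,954.54, so 80,955 controllers.

80,955 controllers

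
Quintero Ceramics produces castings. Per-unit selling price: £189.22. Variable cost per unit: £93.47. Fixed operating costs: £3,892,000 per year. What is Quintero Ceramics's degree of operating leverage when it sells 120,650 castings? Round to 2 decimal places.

At 120,650 units, contribution = 120,650 × £95.75 = £11,552,237.50.
Operating income = contribution − fixed costs = £11,552,237.50 − £3,892,000 = £7,660,237.50.
Degree of operating leverage = £11,552,237.50 / £7,660,237.50 = 1.5081.

1.51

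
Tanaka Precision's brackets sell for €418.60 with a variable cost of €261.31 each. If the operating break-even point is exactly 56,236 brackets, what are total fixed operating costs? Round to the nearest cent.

€8,845,360.44

Each unit contributes €418.60 − €261.31 = €157.29.
Fixed costs = break-even units × CM = 56,236 × €157.29 = €8,845,360.44.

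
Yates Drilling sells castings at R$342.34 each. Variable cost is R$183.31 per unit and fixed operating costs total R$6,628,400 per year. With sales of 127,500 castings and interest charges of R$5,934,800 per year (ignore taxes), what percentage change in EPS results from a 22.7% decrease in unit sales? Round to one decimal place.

Contribution at this volume is 127,500 × R$159.03 = R$20,276,325.00.
Subtracting fixed costs: EBIT = R$20,276,325.00 − R$6,628,400 = R$13,647,925.00.
After interest of R$5,934,800.00, pre-tax earnings = R$7,713,125.00.
Degree of combined leverage = contribution ÷ (EBIT − I) = R$20,276,325.00 ÷ R$7,713,125.00 = 2.6288.
EPS therefore changes by 2.6288 × (-22.7%) = -59.7%.

-59.7%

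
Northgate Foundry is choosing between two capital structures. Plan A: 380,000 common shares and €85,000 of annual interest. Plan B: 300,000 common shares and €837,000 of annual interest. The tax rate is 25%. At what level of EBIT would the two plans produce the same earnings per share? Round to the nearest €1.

€3,657,000

At indifference, (EBIT − 85,000)(1 − t)/380,000 = (EBIT − 837,000)(1 − t)/300,000.
Cancelling (1 − t) and cross-multiplying: 300,000·(EBIT − 85,000) = 380,000·(EBIT − 837,000).
EBIT × (380,000 − 300,000) = 837,000 × 380,000 − 85,000 × 300,000 = 292,560,000,000, so EBIT = 292,560,000,000 ÷ 80,000 = 3,657,000.00.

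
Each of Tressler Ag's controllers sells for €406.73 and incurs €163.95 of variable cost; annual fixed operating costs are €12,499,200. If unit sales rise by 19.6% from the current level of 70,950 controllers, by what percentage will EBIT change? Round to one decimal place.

At 70,950 units, contribution = 70,950 × €242.78 = €17,225,241.00.
Subtracting fixed costs: EBIT = €17,225,241.00 − €12,499,200 = €4,726,041.00.
DOL = contribution ÷ EBIT = €17,225,241.00 ÷ €4,726,041.00 = 3.6448.
So EBIT moves 3.6448 × (+19.6%) = +71.4%.

+71.4%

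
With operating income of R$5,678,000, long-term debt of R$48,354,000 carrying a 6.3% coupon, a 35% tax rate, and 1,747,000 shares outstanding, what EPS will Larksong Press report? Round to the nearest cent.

R$0.98

Pre-tax income = R$5,678,000 − R$3,046,302.00 = R$2,631,698.00.
Net income = R$2,631,698.00 × (1 − 0.35) = R$1,710,603.70.
Per share: R$1,710,603.70 / 1,747,000 shares = R$0.98.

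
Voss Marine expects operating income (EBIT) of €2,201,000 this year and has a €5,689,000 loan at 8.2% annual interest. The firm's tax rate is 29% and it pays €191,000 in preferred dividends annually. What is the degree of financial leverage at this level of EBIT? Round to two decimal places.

Annual interest charges come to €466,498.00.
Preferred dividends grossed up pre-tax: €191,000 / (1 − 0.29) = €269,014.08.
DFL = EBIT ÷ [EBIT − I − D_p/(1−t)] = €2,201,000 ÷ [€2,201,000 − €466,498.00 − €269,014.08] = €2,201,000 ÷ €1,465,487.92 = 1.5019.

1.50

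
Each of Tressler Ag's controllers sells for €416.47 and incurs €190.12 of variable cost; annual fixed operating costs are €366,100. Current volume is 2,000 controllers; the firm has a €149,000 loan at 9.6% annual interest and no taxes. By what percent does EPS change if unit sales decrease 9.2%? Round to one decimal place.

-57.6%

Total contribution margin = 2,000 × €226.35 = €452,700.00.
Operating income = contribution − fixed costs = €452,700.00 − €366,100 = €86,600.00.
Interest = €14,304.00, so EBIT − I = €72,296.00.
Degree of combined leverage = contribution ÷ (EBIT − I) = €452,700.00 ÷ €72,296.00 = 6.2618.
EPS therefore changes by 6.2618 × (-9.2%) = -57.6%.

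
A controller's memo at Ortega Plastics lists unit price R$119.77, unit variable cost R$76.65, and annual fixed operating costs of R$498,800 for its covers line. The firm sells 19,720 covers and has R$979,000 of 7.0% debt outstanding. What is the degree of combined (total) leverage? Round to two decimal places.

Contribution at this volume is 19,720 × R$43.12 = R$850,326.40.
EBIT = R$850,326.40 − R$498,800 = R$351,526.40. Interest = R$68,530.00.
DOL = R$850,326.40 ÷ R$351,526.40 = 2.4190; DFL = R$351,526.40 ÷ R$282,996.40 = 1.2422.
Combined leverage = 2.4190 × 1.2422 = 3.0049.

3.00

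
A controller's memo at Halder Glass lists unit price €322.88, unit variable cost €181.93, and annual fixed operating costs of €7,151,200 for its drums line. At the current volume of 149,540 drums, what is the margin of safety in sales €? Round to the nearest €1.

€31,901,925

Contribution margin per unit = €322.88 − €181.93 = €140.95. Break-even units = €7,151,200 ÷ €140.95 = 50,735.72; break-even revenue = 50,735.72 × €322.88 = €16,381,549.88.
Actual sales revenue = 149,540 × €322.88 = €48,283,475.20.
Margin of safety = €48,283,475.20 − €16,381,549.88 = €31,901,925.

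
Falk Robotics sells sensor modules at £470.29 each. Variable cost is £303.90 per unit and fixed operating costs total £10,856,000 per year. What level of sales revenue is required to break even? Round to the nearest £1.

£30,683,744

CM per unit = £470.29 − £303.90 = £166.39; CM ratio = £166.39 / £470.29 = 0.3538.
Break-even sales = FC ÷ CM ratio = £10,856,000 × £470.29 / £166.39 = £30,683,744.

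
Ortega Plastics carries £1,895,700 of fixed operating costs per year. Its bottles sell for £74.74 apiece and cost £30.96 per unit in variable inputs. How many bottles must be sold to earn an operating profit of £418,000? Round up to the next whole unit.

Contribution margin per unit = £74.74 − £30.96 = £43.78.
Required volume = (fixed costs + target profit) ÷ CM = (£1,895,700 + £418,000) ÷ £43.78 = 52,848.33, so 52,849 bottles.

52,849 bottles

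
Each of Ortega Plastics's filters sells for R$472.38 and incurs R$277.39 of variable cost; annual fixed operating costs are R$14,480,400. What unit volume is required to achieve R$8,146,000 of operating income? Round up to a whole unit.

Unit CM = price − variable cost = R$472.38 − R$277.39 = R$194.99.
Units = (FC + target) / CM = (R$14,480,400 + R$8,146,000) / R$194.99 = 116,038.77, so 116,039 filters.

116,039 filters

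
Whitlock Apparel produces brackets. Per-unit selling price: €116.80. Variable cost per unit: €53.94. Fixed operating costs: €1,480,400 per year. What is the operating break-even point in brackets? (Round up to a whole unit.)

Contribution margin per unit = €116.80 − €53.94 = €62.86.
Break-even volume = fixed costs ÷ CM per unit = €1,480,400 ÷ €62.86 = 23,550.75, so 23,551 brackets.

23,551 brackets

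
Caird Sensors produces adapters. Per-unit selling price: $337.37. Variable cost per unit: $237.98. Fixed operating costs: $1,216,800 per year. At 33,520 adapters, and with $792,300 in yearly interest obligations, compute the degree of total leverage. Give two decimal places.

At 33,520 units, contribution = 33,520 × $99.39 = $3,331,552.80.
Subtracting fixed costs: EBIT = $3,331,552.80 − $1,216,800 = $2,114,752.80. Interest = $792,300.00.
DOL = $3,331,552.80 ÷ $2,114,752.80 = 1.5754; DFL = $2,114,752.80 ÷ $1,322,452.80 = 1.5991.
Combined leverage = 1.5754 × 1.5991 = 2.5192.

2.52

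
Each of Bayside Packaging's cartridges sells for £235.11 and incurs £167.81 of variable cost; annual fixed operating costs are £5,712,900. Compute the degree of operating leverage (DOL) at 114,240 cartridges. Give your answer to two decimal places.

3.89

At 114,240 units, contribution = 114,240 × £67.30 = £7,688,352.00.
EBIT = £7,688,352.00 − £5,712,900 = £1,975,452.00.
DOL = contribution ÷ EBIT = £7,688,352.00 ÷ £1,975,452.00 = 3.8919.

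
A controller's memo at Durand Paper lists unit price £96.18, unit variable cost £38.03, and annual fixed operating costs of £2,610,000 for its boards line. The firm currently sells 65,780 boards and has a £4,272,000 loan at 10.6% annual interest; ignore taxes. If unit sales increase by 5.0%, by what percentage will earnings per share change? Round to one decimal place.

Contribution at this volume is 65,780 × £58.15 = £3,825,107.00.
Subtracting fixed costs: EBIT = £3,825,107.00 − £2,610,000 = £1,215,107.00.
After interest of £452,832.00, pre-tax earnings = £762,275.00.
DCL = total CM / (EBIT − I) = £3,825,107.00 / £762,275.00 = 5.0180.
%ΔEPS = DCL × %ΔSales = 5.0180 × +5.0% = +25.1%.

+25.1%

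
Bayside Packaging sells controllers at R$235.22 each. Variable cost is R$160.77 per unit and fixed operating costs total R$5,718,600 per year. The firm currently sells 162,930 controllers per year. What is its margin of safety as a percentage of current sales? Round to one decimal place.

52.9%

Contribution margin per unit = R$235.22 − R$160.77 = R$74.45. Break-even units = R$5,718,600 ÷ R$74.45 = 76,811.28; break-even revenue = 76,811.28 × R$235.22 = R$18,067,549.93.
Current sales = 162,930 × R$235.22 = R$38,324,394.60.
Margin of safety = (R$38,324,394.60 − R$18,067,549.93) ÷ R$38,324,394.60 = 52.9%.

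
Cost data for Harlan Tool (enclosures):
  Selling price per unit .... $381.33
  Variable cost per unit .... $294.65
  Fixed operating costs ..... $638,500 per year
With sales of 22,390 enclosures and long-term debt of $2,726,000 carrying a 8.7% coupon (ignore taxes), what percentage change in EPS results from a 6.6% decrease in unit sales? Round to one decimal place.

-12.0%

At 22,390 units, contribution = 22,390 × $86.68 = $1,940,765.20.
Operating income = contribution − fixed costs = $1,940,765.20 − $638,500 = $1,302,265.20.
Interest = $237,162.00, so EBIT − I = $1,065,103.20.
DCL = total CM / (EBIT − I) = $1,940,765.20 / $1,065,103.20 = 1.8221.
%ΔEPS = DCL × %ΔSales = 1.8221 × -6.6% = -12.0%.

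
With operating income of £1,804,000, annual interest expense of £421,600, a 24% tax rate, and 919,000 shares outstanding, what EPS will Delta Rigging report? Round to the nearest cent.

Pre-tax income = £1,804,000 − £421,600.00 = £1,382,400.00.
Net income = £1,382,400.00 × (1 − 0.24) = £1,050,624.00.
Per share: £1,050,624.00 / 919,000 shares = £1.14.

£1.14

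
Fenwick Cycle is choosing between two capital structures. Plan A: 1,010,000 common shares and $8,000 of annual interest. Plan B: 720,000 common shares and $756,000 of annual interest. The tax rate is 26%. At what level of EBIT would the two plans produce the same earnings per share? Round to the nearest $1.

Set EPS_A = EPS_B: (EBIT − $8,000)(1 − 0.26) ÷ 1,010,000 = (EBIT − $756,000)(1 − 0.26) ÷ 720,000.
The (1 − t) factor cancels: (EBIT − 8,000) × 720,000 = (EBIT − 756,000) × 1,010,000.
Solving, EBIT = (756,000·1,010,000 − 8,000·720,000) / (1,010,000 − 720,000) = 757,800,000,000 / 290,000 = 2,613,103.45.

$2,613,103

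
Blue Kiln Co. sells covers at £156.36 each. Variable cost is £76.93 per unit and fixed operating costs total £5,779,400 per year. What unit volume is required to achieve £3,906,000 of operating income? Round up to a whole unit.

121,937 covers

Contribution margin per unit = £156.36 − £76.93 = £79.43.
Units = (FC + target) / CM = (£5,779,400 + £3,906,000) / £79.43 = 121,936.30, so 121,937 covers.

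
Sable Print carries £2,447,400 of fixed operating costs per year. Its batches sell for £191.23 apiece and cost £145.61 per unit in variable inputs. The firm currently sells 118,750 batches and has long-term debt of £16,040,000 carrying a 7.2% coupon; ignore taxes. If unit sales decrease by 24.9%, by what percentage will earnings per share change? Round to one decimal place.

At 118,750 units, contribution = 118,750 × £45.62 = £5,417,375.00.
EBIT = £5,417,375.00 − £2,447,400 = £2,969,975.00.
After interest of £1,154,880.00, pre-tax earnings = £1,815,095.00.
Degree of combined leverage = contribution ÷ (EBIT − I) = £5,417,375.00 ÷ £1,815,095.00 = 2.9846.
EPS therefore changes by 2.9846 × (-24.9%) = -74.3%.

-74.3%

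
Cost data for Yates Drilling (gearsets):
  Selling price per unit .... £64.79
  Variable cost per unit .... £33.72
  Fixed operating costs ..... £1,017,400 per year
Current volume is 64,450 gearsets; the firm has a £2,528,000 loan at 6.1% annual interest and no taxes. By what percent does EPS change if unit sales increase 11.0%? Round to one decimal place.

+26.5%

At 64,450 units, contribution = 64,450 × £31.07 = £2,002,461.50.
EBIT = £2,002,461.50 − £1,017,400 = £985,061.50.
Interest = £154,208.00, so EBIT − I = £830,853.50.
Degree of combined leverage = contribution ÷ (EBIT − I) = £2,002,461.50 ÷ £830,853.50 = 2.4101.
EPS therefore changes by 2.4101 × (+11.0%) = +26.5%.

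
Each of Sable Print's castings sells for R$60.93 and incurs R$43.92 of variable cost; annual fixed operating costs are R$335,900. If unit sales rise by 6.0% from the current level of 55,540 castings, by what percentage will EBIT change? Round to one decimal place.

+9.3%

Contribution at this volume is 55,540 × R$17.01 = R$944,735.40.
Subtracting fixed costs: EBIT = R$944,735.40 − R$335,900 = R$608,835.40.
Degree of operating leverage = R$944,735.40 / R$608,835.40 = 1.5517.
%ΔEBIT = DOL × %ΔSales = 1.5517 × +6.0% = +9.3%.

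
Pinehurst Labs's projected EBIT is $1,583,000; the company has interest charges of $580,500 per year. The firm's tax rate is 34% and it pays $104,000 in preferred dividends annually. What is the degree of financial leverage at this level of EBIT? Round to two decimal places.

Interest = $580,500.00.
Pre-tax preferred-dividend burden = $104,000 ÷ (1 − 0.34) = $157,575.76.
DFL = EBIT ÷ [EBIT − I − D_p/(1−t)] = $1,583,000 ÷ [$1,583,000 − $580,500.00 − $157,575.76] = $1,583,000 ÷ $844,924.24 = 1.8735.

1.87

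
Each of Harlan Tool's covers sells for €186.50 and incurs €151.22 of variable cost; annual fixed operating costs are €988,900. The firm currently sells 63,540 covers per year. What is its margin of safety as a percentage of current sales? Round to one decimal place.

55.9%

Each unit contributes €186.50 − €151.22 = €35.28. Break-even units = €988,900 ÷ €35.28 = 28,030.05; break-even revenue = 28,030.05 × €186.50 = €5,227,603.46.
Current sales = 63,540 × €186.50 = €11,850,210.00.
Margin of safety = (€11,850,210.00 − €5,227,603.46) ÷ €11,850,210.00 = 55.9%.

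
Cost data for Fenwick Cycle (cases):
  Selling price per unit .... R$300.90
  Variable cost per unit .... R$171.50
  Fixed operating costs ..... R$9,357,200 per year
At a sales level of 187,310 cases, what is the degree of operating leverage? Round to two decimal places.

Total contribution margin = 187,310 × R$129.40 = R$24,237,914.00.
Operating income = contribution − fixed costs = R$24,237,914.00 − R$9,357,200 = R$14,880,714.00.
DOL = contribution ÷ EBIT = R$24,237,914.00 ÷ R$14,880,714.00 = 1.6288.

1.63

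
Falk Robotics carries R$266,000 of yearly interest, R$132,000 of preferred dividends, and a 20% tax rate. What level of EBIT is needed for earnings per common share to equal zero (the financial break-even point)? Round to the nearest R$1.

Preferred dividends are paid after tax, so their pre-tax equivalent is R$132,000 ÷ (1 − 0.20) = R$165,000.00.
EPS = 0 when EBIT covers interest plus the pre-tax preferred burden: R$266,000 + R$165,000.00 = R$431,000.00.

R$431,000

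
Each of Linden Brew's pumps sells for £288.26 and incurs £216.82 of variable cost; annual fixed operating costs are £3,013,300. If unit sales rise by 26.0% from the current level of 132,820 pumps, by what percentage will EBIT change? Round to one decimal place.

Contribution at this volume is 132,820 × £71.44 = £9,488,660.80.
Operating income = contribution − fixed costs = £9,488,660.80 − £3,013,300 = £6,475,360.80.
So DOL = total CM / EBIT = £9,488,660.80 / £6,475,360.80 = 1.4653.
%ΔEBIT = DOL × %ΔSales = 1.4653 × +26.0% = +38.1%.

+38.1%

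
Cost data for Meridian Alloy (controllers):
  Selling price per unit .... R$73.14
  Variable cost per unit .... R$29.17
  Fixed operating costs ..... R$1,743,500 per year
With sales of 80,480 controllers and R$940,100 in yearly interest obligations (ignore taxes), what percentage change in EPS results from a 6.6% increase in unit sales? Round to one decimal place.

At 80,480 units, contribution = 80,480 × R$43.97 = R$3,538,705.60.
Operating income = contribution − fixed costs = R$3,538,705.60 − R$1,743,500 = R$1,795,205.60.
Interest = R$940,100.00, so EBIT − I = R$855,105.60.
DCL = total CM / (EBIT − I) = R$3,538,705.60 / R$855,105.60 = 4.1383.
EPS therefore changes by 4.1383 × (+6.6%) = +27.3%.

+27.3%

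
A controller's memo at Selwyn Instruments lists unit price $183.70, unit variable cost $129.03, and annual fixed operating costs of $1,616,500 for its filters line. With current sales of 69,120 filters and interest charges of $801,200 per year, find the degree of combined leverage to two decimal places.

Contribution at this volume is 69,120 × $54.67 = $3,778,790.40.
Subtracting fixed costs: EBIT = $3,778,790.40 − $1,616,500 = $2,162,290.40. Interest = $801,200.00, so EBIT − I = $1,361,090.40.
Degree of total leverage = total CM / (EBIT − interest) = $3,778,790.40 / $1,361,090.40 = 2.7763.

2.78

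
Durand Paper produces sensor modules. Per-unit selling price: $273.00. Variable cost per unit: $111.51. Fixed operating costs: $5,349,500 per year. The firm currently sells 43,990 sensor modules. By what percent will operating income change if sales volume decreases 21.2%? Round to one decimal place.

-85.8%

At 43,990 units, contribution = 43,990 × $161.49 = $7,103,945.10.
Operating income = contribution − fixed costs = $7,103,945.10 − $5,349,500 = $1,754,445.10.
So DOL = total CM / EBIT = $7,103,945.10 / $1,754,445.10 = 4.0491.
So EBIT moves 4.0491 × (-21.2%) = -85.8%.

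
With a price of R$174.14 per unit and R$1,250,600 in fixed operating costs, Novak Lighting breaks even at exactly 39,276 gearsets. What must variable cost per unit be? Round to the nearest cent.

R$142.30

Contribution per unit must be FC / Q = R$1,250,600 / 39,276 = R$31.8413.
Variable cost per unit = R$174.14 − R$31.8413 = R$142.30.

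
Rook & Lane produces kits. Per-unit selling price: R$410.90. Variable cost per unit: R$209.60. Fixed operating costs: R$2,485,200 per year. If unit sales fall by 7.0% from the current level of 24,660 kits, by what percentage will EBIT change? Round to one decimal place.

-14.0%

Total contribution margin = 24,660 × R$201.30 = R$4,964,058.00.
Operating income = contribution − fixed costs = R$4,964,058.00 − R$2,485,200 = R$2,478,858.00.
Degree of operating leverage = R$4,964,058.00 / R$2,478,858.00 = 2.0026.
%ΔEBIT = DOL × %ΔSales = 2.0026 × -7.0% = -14.0%.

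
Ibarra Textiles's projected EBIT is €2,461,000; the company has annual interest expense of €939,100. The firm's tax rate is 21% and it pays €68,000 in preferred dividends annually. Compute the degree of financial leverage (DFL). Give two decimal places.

Interest = €939,100.00.
Preferred dividends grossed up pre-tax: €68,000 / (1 − 0.21) = €86,075.95.
DFL = EBIT ÷ [EBIT − I − D_p/(1−t)] = €2,461,000 ÷ [€2,461,000 − €939,100.00 − €86,075.95] = €2,461,000 ÷ €1,435,824.05 = 1.7140.

1.71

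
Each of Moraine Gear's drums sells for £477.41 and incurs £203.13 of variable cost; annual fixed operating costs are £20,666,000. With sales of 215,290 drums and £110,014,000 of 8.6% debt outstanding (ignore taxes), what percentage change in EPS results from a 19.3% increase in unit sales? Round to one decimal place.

At 215,290 units, contribution = 215,290 × £274.28 = £59,049,741.20.
EBIT = £59,049,741.20 − £20,666,000 = £38,383,741.20.
After interest of £9,461,204.00, pre-tax earnings = £28,922,537.20.
Degree of combined leverage = contribution ÷ (EBIT − I) = £59,049,741.20 ÷ £28,922,537.20 = 2.0417.
%ΔEPS = DCL × %ΔSales = 2.0417 × +19.3% = +39.4%.

+39.4%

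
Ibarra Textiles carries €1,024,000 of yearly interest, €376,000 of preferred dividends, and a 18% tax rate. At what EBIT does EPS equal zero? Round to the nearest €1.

€1,482,537

Preferred dividends are paid after tax, so their pre-tax equivalent is €376,000 ÷ (1 − 0.18) = €458,536.59.
EPS = 0 when EBIT covers interest plus the pre-tax preferred burden: €1,024,000 + €458,536.59 = €1,482,536.59.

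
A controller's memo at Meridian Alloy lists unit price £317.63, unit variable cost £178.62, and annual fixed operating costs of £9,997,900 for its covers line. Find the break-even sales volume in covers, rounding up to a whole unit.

Each unit contributes £317.63 − £178.62 = £139.01.
Units to break even: £9,997,900 ÷ £139.01 = 71,922.16, rounded up to 71,923.

71,923 covers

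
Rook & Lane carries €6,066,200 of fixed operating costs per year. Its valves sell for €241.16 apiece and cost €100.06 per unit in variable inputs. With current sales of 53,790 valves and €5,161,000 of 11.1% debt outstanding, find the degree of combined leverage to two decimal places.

7.98

At 53,790 units, contribution = 53,790 × €141.10 = €7,589,769.00.
Subtracting fixed costs: EBIT = €7,589,769.00 − €6,066,200 = €1,523,569.00. Interest = €572,871.00.
DOL = €7,589,769.00 ÷ €1,523,569.00 = 4.9816; DFL = €1,523,569.00 ÷ €950,698.00 = 1.6026.
DCL = DOL × DFL = 4.9816 × 1.6026 = 7.9835.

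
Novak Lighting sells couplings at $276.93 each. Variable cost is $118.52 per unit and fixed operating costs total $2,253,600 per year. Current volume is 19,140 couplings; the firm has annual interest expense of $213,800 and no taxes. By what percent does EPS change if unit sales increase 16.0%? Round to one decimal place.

Contribution at this volume is 19,140 × $158.41 = $3,031,967.40.
Operating income = contribution − fixed costs = $3,031,967.40 − $2,253,600 = $778,367.40.
Interest = $213,800.00, so EBIT − I = $564,567.40.
DCL = total CM / (EBIT − I) = $3,031,967.40 / $564,567.40 = 5.3704.
EPS therefore changes by 5.3704 × (+16.0%) = +85.9%.

+85.9%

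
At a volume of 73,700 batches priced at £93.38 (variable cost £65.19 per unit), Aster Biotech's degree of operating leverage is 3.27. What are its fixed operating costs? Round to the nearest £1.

£1,442,250

Contribution at this volume is 73,700 × £28.19 = £2,077,603.00.
Since DOL = CM ÷ EBIT, EBIT = £2,077,603.00 ÷ 3.27 = £635,352.60.
Fixed costs = CM − EBIT = £2,077,603.00 − £635,352.60 = £1,442,250.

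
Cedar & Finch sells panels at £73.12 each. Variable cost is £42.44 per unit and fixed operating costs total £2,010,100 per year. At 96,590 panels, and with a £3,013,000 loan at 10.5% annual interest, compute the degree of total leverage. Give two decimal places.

Total contribution margin = 96,590 × £30.68 = £2,963,381.20.
Subtracting fixed costs: EBIT = £2,963,381.20 − £2,010,100 = £953,281.20. Interest = £316,365.00, so EBIT − I = £636,916.20.
Degree of total leverage = total CM / (EBIT − interest) = £2,963,381.20 / £636,916.20 = 4.6527.

4.65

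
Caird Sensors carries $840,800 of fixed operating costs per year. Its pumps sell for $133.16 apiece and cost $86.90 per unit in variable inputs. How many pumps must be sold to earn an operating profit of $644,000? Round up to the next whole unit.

Unit CM = price − variable cost = $133.16 − $86.90 = $46.26.
Need Q such that Q × $46.26 − $840,800 = $644,000, i.e. Q = $1,484,800 / $46.26 = 32,096.84 → 32,097.

32,097 pumps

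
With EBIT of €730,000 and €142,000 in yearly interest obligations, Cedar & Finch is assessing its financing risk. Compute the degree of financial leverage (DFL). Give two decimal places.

1.24

Annual interest charges come to €142,000.00.
Degree of financial leverage = EBIT / (EBIT − interest) = €730,000 / €588,000.00 = 1.2415.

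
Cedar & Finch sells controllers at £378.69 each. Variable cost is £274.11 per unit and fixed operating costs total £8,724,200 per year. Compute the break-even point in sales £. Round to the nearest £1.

Contribution margin per unit = £378.69 − £274.11 = £104.58, a CM ratio of £104.58 ÷ £378.69 = 0.2762.
Break-even revenue = fixed costs × price ÷ CM = £8,724,200 × £378.69 ÷ £104.58 = £31,590,814.

£31,590,814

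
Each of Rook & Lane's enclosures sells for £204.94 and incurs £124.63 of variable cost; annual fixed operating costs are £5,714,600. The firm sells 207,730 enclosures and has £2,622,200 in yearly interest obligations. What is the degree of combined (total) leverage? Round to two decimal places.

At 207,730 units, contribution = 207,730 × £80.31 = £16,682,796.30.
Operating income = contribution − fixed costs = £16,682,796.30 − £5,714,600 = £10,968,196.30. Interest = £2,622,200.00, so EBIT − I = £8,345,996.30.
Degree of total leverage = total CM / (EBIT − interest) = £16,682,796.30 / £8,345,996.30 = 1.9989.

2.00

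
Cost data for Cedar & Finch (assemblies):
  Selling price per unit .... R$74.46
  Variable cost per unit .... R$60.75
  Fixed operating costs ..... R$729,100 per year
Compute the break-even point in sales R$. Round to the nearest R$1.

R$3,959,795

Contribution margin per unit = R$74.46 − R$60.75 = R$13.71, a CM ratio of R$13.71 ÷ R$74.46 = 0.1841.
Break-even revenue = fixed costs × price ÷ CM = R$729,100 × R$74.46 ÷ R$13.71 = R$3,959,795.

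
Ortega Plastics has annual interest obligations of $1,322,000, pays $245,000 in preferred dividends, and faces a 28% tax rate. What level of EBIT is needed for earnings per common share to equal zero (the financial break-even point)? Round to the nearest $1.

Preferred dividends are paid after tax, so their pre-tax equivalent is $245,000 ÷ (1 − 0.28) = $340,277.78.
EPS = 0 when EBIT covers interest plus the pre-tax preferred burden: $1,322,000 + $340,277.78 = $1,662,277.78.

$1,662,278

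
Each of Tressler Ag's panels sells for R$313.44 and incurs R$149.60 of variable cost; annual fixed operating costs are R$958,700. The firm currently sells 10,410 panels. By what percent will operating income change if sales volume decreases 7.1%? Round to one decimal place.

-16.2%

Total contribution margin = 10,410 × R$163.84 = R$1,705,574.40.
EBIT = R$1,705,574.40 − R$958,700 = R$746,874.40.
Degree of operating leverage = R$1,705,574.40 / R$746,874.40 = 2.2836.
Operating income changes by 2.2836 × -7.1% = -16.2%.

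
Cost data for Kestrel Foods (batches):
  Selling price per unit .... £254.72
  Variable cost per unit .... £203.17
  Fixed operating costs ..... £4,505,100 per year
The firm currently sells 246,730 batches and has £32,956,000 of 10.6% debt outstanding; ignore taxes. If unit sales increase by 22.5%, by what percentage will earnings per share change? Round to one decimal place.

+60.6%

Contribution at this volume is 246,730 × £51.55 = £12,718,931.50.
EBIT = £12,718,931.50 − £4,505,100 = £8,213,831.50.
After interest of £3,493,336.00, pre-tax earnings = £4,720,495.50.
Degree of combined leverage = contribution ÷ (EBIT − I) = £12,718,931.50 ÷ £4,720,495.50 = 2.6944.
%ΔEPS = DCL × %ΔSales = 2.6944 × +22.5% = +60.6%.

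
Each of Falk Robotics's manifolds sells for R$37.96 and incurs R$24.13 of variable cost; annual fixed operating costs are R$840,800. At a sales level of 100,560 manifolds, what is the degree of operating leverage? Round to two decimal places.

At 100,560 units, contribution = 100,560 × R$13.83 = R$1,390,744.80.
Subtracting fixed costs: EBIT = R$1,390,744.80 − R$840,800 = R$549,944.80.
So DOL = total CM / EBIT = R$1,390,744.80 / R$549,944.80 = 2.5289.

2.53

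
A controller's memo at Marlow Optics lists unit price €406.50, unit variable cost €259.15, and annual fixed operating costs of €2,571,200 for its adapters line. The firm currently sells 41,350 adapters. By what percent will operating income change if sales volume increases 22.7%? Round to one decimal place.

Total contribution margin = 41,350 × €147.35 = €6,092,922.50.
Operating income = contribution − fixed costs = €6,092,922.50 − €2,571,200 = €3,521,722.50.
DOL = contribution ÷ EBIT = €6,092,922.50 ÷ €3,521,722.50 = 1.7301.
Operating income changes by 1.7301 × +22.7% = +39.3%.

+39.3%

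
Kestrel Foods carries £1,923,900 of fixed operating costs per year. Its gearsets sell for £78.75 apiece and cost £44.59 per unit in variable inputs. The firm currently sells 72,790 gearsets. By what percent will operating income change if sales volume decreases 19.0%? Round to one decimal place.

-84.0%

At 72,790 units, contribution = 72,790 × £34.16 = £2,486,506.40.
Operating income = contribution − fixed costs = £2,486,506.40 − £1,923,900 = £562,606.40.
So DOL = total CM / EBIT = £2,486,506.40 / £562,606.40 = 4.4196.
Operating income changes by 4.4196 × -19.0% = -84.0%.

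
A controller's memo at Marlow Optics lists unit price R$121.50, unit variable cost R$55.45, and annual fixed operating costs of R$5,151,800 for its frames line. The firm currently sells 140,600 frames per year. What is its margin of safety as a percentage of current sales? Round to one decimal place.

44.5%

Contribution margin per unit = R$121.50 − R$55.45 = R$66.05. Break-even units = R$5,151,800 ÷ R$66.05 = 77,998.49; break-even revenue = 77,998.49 × R$121.50 = R$9,476,816.05.
Current sales = 140,600 × R$121.50 = R$17,082,900.00.
Margin of safety = (R$17,082,900.00 − R$9,476,816.05) ÷ R$17,082,900.00 = 44.5%.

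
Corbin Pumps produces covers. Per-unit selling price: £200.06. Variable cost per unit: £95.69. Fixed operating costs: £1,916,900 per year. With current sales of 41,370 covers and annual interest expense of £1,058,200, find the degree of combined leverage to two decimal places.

Total contribution margin = 41,370 × £104.37 = £4,317,786.90.
EBIT = £4,317,786.90 − £1,916,900 = £2,400,886.90. Interest = £1,058,200.00, so EBIT − I = £1,342,686.90.
DCL = contribution ÷ (EBIT − I) = £4,317,786.90 ÷ £1,342,686.90 = 3.2158.

3.22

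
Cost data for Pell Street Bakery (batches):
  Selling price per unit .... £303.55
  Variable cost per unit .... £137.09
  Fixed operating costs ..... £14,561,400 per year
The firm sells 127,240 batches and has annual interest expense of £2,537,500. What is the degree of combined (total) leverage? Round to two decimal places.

Total contribution margin = 127,240 × £166.46 = £21,180,370.40.
Operating income = contribution − fixed costs = £21,180,370.40 − £14,561,400 = £6,618,970.40. Interest = £2,537,500.00.
DOL = £21,180,370.40 ÷ £6,618,970.40 = 3.1999; DFL = £6,618,970.40 ÷ £4,081,470.40 = 1.6217.
Combined leverage = 3.1999 × 1.6217 = 5.1893.

5.19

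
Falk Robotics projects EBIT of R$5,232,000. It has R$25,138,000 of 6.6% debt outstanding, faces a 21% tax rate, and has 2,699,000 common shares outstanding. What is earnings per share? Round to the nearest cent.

R$1.05

Pre-tax income = R$5,232,000 − R$1,659,108.00 = R$3,572,892.00.
Net income = R$3,572,892.00 × (1 − 0.21) = R$2,822,584.68.
EPS = R$2,822,584.68 ÷ 2,699,000 = R$1.05.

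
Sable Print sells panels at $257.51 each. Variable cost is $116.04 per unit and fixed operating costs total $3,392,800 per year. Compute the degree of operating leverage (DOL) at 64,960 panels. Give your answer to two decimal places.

Contribution at this volume is 64,960 × $141.47 = $9,189,891.20.
Subtracting fixed costs: EBIT = $9,189,891.20 − $3,392,800 = $5,797,091.20.
DOL = contribution ÷ EBIT = $9,189,891.20 ÷ $5,797,091.20 = 1.5853.

1.59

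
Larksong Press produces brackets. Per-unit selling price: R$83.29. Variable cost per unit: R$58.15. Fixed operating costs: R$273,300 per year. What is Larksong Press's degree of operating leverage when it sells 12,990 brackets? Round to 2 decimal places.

6.13

Contribution at this volume is 12,990 × R$25.14 = R$326,568.60.
Subtracting fixed costs: EBIT = R$326,568.60 − R$273,300 = R$53,268.60.
Degree of operating leverage = R$326,568.60 / R$53,268.60 = 6.1306.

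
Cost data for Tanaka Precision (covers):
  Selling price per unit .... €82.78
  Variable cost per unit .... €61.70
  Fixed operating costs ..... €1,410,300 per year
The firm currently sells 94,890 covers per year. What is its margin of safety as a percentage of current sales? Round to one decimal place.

29.5%

Unit CM = price − variable cost = €82.78 − €61.70 = €21.08. Break-even units = €1,410,300 ÷ €21.08 = 66,902.28; break-even revenue = 66,902.28 × €82.78 = €5,538,170.49.
Current sales = 94,890 × €82.78 = €7,854,994.20.
Margin of safety = (€7,854,994.20 − €5,538,170.49) ÷ €7,854,994.20 = 29.5%.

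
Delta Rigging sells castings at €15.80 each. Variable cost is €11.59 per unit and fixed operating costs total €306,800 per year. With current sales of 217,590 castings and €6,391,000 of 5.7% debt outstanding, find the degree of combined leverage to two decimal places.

3.74

Contribution at this volume is 217,590 × €4.21 = €916,053.90.
Operating income = contribution − fixed costs = €916,053.90 − €306,800 = €609,253.90. Interest = €364,287.00, so EBIT − I = €244,966.90.
Degree of total leverage = total CM / (EBIT − interest) = €916,053.90 / €244,966.90 = 3.7395.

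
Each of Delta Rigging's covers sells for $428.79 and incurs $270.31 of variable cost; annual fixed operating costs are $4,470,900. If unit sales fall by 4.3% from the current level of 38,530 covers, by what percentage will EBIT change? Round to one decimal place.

-16.1%

Contribution at this volume is 38,530 × $158.48 = $6,106,234.40.
Subtracting fixed costs: EBIT = $6,106,234.40 − $4,470,900 = $1,635,334.40.
DOL = contribution ÷ EBIT = $6,106,234.40 ÷ $1,635,334.40 = 3.7339.
%ΔEBIT = DOL × %ΔSales = 3.7339 × -4.3% = -16.1%.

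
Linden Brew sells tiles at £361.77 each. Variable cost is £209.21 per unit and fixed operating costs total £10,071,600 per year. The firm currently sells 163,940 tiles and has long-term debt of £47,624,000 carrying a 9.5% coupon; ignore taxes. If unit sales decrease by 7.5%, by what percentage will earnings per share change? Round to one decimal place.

-18.0%

Contribution at this volume is 163,940 × £152.56 = £25,010,686.40.
EBIT = £25,010,686.40 − £10,071,600 = £14,939,086.40.
After interest of £4,524,280.00, pre-tax earnings = £10,414,806.40.
Degree of combined leverage = contribution ÷ (EBIT − I) = £25,010,686.40 ÷ £10,414,806.40 = 2.4015.
EPS therefore changes by 2.4015 × (-7.5%) = -18.0%.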